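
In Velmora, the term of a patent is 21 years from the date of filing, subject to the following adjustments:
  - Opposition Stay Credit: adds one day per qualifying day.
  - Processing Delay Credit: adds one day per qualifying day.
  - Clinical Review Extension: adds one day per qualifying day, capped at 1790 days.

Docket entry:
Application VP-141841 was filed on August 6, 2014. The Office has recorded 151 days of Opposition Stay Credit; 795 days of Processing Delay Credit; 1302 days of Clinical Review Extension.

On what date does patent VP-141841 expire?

2041-10-01

Base term: filing date + 21 years → 6 August 2035.
Opposition Stay Credit: +151 days → 4 January 2036.
Processing Delay Credit: +795 days → 9 March 2038.
Clinical Review Extension: 1302 days (within the 1790-day cap) → +1302 days → 1 October 2041.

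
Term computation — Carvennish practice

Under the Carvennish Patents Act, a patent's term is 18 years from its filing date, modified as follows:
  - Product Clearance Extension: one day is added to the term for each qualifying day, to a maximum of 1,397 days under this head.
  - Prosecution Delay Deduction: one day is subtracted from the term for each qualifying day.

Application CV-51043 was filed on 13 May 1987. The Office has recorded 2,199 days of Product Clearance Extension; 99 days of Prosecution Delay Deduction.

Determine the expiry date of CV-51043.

Base term: filing date + 18 years → 13 May 2005.
Product Clearance Extension: 2199 days claimed exceeds the 1397-day cap, so +1397 days → 10 March 2009.
Prosecution Delay Deduction: −99 days → 1 December 2008.

December 1, 2008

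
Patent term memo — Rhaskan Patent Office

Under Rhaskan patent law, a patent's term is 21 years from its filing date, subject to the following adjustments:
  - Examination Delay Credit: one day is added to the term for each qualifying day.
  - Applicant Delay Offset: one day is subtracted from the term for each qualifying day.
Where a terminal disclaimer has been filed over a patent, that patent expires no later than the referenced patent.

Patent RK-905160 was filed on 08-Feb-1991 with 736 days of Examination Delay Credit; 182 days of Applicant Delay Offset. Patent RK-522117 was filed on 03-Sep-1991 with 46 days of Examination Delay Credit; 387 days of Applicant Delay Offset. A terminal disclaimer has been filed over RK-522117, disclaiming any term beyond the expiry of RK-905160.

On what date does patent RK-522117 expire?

Natural term of RK-522117:
  Base: filing + 21 years → 3 September 2012.
  Examination Delay Credit: +46 days → 19 October 2012.
  Applicant Delay Offset: −387 days → 28 September 2011.
Expiry of referenced patent RK-905160:
  Base: filing + 21 years → 8 February 2012.
  Examination Delay Credit: +736 days → 13 February 2014.
  Applicant Delay Offset: −182 days → 15 August 2013.
Terminal disclaimer: RK-522117 expires on the earlier of 28 September 2011 and 15 August 2013.

2011-09-28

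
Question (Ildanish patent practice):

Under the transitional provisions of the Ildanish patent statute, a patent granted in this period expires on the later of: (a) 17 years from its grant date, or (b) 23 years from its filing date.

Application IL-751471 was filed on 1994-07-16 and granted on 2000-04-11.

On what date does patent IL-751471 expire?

July 16, 2017

(a) grant + 17 years → 11 April 2017.
(b) filing + 23 years → 16 July 2017.
Later of the two: 16 July 2017.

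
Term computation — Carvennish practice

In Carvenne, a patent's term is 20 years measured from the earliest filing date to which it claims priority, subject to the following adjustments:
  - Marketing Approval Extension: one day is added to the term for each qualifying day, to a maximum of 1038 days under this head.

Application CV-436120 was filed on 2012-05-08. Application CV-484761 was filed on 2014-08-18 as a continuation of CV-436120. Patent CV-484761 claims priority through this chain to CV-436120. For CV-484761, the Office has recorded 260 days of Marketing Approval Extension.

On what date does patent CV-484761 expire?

Earliest priority filing: 8 May 2012.
Base term: 8 May 2012 + 20 years → 8 May 2032.
Marketing Approval Extension: 260 days (within the 1038-day cap) → +260 days → 23 January 2033.

January 23, 2033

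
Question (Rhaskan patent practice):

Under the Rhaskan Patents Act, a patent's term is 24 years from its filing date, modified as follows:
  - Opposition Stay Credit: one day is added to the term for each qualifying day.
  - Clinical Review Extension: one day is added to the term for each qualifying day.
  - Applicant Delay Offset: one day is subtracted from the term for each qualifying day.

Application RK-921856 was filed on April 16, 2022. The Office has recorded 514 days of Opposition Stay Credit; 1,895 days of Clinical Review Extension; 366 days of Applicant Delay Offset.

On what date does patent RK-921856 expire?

November 19, 2051

Base term: filing date + 24 years → 16 April 2046.
Opposition Stay Credit: +514 days → 12 September 2047.
Clinical Review Extension: +1895 days → 19 November 2052.
Applicant Delay Offset: −366 days → 19 November 2051.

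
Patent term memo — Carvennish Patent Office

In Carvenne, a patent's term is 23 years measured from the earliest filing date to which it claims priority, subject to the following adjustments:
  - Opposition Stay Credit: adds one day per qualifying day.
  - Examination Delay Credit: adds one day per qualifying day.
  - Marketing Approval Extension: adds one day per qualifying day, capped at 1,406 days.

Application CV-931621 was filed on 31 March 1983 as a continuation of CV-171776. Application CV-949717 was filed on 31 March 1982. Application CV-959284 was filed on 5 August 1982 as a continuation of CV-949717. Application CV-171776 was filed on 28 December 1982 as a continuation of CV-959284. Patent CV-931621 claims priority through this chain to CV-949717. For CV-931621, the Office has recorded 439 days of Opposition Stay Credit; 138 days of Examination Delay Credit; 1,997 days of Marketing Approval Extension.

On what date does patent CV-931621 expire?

September 4, 2010

Earliest priority filing: 31 March 1982.
Base term: 31 March 1982 + 23 years → 31 March 2005.
Opposition Stay Credit: +439 days → 13 June 2006.
Examination Delay Credit: +138 days → 29 October 2006.
Marketing Approval Extension: 1997 days claimed exceeds the 1406-day cap, so +1406 days → 4 September 2010.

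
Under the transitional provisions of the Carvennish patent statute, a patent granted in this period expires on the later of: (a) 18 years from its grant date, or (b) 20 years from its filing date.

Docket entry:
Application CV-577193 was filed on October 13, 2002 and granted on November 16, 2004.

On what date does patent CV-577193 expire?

(a) grant + 18 years → 16 November 2022.
(b) filing + 20 years → 13 October 2022.
Later of the two: 16 November 2022.

November 16, 2022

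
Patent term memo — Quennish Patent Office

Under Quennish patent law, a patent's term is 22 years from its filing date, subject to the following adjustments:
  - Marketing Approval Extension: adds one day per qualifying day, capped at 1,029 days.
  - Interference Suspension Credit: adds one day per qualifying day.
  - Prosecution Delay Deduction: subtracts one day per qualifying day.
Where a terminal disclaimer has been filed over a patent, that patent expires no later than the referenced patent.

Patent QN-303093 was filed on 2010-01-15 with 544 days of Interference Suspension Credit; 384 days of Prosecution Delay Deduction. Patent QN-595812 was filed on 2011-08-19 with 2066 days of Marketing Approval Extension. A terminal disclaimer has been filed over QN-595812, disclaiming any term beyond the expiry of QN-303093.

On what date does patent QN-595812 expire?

June 23, 2032

Natural term of QN-595812:
  Base: filing + 22 years → 19 August 2033.
  Marketing Approval Extension: 2066 days claimed exceeds the 1029-day cap, so +1029 days → 13 June 2036.
Expiry of referenced patent QN-303093:
  Base: filing + 22 years → 15 January 2032.
  Interference Suspension Credit: +544 days → 12 July 2033.
  Prosecution Delay Deduction: −384 days → 23 June 2032.
Terminal disclaimer: QN-595812 expires on the earlier of 13 June 2036 and 23 June 2032.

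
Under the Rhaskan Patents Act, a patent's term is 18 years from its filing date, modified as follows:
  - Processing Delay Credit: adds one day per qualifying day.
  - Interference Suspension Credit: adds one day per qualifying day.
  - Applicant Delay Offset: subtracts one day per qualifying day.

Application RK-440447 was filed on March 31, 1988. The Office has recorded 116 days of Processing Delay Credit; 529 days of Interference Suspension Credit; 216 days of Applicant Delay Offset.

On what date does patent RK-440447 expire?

June 3, 2007

Base term: filing date + 18 years → 31 March 2006.
Processing Delay Credit: +116 days → 25 July 2006.
Interference Suspension Credit: +529 days → 5 January 2008.
Applicant Delay Offset: −216 days → 3 June 2007.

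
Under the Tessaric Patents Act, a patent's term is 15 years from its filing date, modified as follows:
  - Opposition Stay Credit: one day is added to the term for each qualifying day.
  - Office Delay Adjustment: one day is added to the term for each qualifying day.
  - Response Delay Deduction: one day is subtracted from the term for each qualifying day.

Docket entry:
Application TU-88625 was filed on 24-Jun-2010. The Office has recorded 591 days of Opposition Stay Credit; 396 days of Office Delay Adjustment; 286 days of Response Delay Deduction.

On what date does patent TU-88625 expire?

May 26, 2027

Base term: filing date + 15 years → 24 June 2025.
Opposition Stay Credit: +591 days → 5 February 2027.
Office Delay Adjustment: +396 days → 7 March 2028.
Response Delay Deduction: −286 days → 26 May 2027.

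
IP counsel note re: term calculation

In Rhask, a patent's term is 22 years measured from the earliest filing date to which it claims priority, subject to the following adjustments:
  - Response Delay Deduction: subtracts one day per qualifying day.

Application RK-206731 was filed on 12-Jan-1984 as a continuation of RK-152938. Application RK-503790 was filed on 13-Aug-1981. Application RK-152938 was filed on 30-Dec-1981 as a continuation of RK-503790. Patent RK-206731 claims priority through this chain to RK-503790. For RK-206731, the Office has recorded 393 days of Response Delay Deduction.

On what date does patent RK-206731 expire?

2002-07-16

Earliest priority filing: 13 August 1981.
Base term: 13 August 1981 + 22 years → 13 August 2003.
Response Delay Deduction: −393 days → 16 July 2002.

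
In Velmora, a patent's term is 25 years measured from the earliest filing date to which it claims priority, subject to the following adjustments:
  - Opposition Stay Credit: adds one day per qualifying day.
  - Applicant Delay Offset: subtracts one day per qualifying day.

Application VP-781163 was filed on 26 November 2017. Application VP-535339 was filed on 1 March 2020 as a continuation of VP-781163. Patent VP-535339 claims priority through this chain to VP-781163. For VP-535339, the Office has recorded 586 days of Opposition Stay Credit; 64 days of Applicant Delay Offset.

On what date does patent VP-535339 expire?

2044-05-01

Earliest priority filing: 26 November 2017.
Base term: 26 November 2017 + 25 years → 26 November 2042.
Opposition Stay Credit: +586 days → 4 July 2044.
Applicant Delay Offset: −64 days → 1 May 2044.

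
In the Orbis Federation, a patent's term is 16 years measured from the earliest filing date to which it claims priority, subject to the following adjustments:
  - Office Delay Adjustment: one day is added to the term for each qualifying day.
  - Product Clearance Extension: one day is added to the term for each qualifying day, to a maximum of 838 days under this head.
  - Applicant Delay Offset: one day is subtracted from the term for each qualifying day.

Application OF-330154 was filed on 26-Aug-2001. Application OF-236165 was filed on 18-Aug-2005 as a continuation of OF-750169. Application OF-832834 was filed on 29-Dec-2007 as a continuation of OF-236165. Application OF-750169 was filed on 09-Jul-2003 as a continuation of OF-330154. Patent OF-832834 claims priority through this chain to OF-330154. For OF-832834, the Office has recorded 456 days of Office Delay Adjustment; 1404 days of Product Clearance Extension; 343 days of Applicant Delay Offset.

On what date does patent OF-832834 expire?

April 3, 2020

Earliest priority filing: 26 August 2001.
Base term: 26 August 2001 + 16 years → 26 August 2017.
Office Delay Adjustment: +456 days → 25 November 2018.
Product Clearance Extension: 1404 days claimed exceeds the 838-day cap, so +838 days → 12 March 2021.
Applicant Delay Offset: −343 days → 3 April 2020.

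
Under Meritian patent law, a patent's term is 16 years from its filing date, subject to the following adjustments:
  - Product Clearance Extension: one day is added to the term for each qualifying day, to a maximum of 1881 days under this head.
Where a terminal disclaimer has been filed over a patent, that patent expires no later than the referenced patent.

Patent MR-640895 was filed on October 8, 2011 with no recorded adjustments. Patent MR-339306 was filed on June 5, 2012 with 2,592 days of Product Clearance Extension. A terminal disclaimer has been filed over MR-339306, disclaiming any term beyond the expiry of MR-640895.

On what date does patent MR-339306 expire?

Natural term of MR-339306:
  Base: filing + 16 years → 5 June 2028.
  Product Clearance Extension: 2592 days claimed exceeds the 1881-day cap, so +1881 days → 30 July 2033.
Expiry of referenced patent MR-640895:
  Base: filing + 16 years → 8 October 2027.
Terminal disclaimer: MR-339306 expires on the earlier of 30 July 2033 and 8 October 2027.

2027-10-08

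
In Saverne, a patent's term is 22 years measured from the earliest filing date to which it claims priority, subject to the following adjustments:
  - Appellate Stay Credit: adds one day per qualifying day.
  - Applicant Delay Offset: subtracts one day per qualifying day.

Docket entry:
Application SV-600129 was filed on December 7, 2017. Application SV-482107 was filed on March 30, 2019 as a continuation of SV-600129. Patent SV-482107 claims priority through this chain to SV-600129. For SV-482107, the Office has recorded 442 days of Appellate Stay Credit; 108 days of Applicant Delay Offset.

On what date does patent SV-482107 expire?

2040-11-05

Earliest priority filing: 7 December 2017.
Base term: 7 December 2017 + 22 years → 7 December 2039.
Appellate Stay Credit: +442 days → 21 February 2041.
Applicant Delay Offset: −108 days → 5 November 2040.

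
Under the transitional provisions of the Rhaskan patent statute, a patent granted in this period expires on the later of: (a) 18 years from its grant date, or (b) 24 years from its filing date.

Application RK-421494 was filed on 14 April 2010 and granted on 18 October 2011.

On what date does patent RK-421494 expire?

(a) grant + 18 years → 18 October 2029.
(b) filing + 24 years → 14 April 2034.
Later of the two: 14 April 2034.

2034-04-14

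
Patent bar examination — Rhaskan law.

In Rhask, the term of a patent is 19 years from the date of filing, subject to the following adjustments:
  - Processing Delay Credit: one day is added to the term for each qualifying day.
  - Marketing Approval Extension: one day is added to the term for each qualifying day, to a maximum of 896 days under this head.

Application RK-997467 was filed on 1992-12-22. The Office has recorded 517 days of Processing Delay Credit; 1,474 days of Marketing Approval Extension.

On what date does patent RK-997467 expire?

November 4, 2015

Base term: filing date + 19 years → 22 December 2011.
Processing Delay Credit: +517 days → 22 May 2013.
Marketing Approval Extension: 1474 days claimed exceeds the 896-day cap, so +896 days → 4 November 2015.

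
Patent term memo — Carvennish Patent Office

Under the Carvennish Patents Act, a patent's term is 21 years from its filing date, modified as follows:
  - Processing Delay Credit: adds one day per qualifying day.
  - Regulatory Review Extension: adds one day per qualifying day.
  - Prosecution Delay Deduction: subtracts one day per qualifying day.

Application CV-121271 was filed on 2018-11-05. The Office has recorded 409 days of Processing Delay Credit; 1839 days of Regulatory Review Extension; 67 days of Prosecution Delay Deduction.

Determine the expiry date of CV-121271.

October 25, 2045

Base term: filing date + 21 years → 5 November 2039.
Processing Delay Credit: +409 days → 18 December 2040.
Regulatory Review Extension: +1839 days → 31 December 2045.
Prosecution Delay Deduction: −67 days → 25 October 2045.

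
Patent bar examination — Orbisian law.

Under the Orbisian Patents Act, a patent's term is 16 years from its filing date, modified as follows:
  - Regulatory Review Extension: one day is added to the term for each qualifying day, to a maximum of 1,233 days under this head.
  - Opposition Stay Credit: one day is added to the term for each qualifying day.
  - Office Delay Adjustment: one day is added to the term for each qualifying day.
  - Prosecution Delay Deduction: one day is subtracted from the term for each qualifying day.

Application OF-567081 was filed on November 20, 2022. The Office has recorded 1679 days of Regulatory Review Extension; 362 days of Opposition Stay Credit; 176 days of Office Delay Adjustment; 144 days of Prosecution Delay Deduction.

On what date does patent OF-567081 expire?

Base term: filing date + 16 years → 20 November 2038.
Regulatory Review Extension: 1679 days claimed exceeds the 1233-day cap, so +1233 days → 6 April 2042.
Opposition Stay Credit: +362 days → 3 April 2043.
Office Delay Adjustment: +176 days → 26 September 2043.
Prosecution Delay Deduction: −144 days → 5 May 2043.

2043-05-05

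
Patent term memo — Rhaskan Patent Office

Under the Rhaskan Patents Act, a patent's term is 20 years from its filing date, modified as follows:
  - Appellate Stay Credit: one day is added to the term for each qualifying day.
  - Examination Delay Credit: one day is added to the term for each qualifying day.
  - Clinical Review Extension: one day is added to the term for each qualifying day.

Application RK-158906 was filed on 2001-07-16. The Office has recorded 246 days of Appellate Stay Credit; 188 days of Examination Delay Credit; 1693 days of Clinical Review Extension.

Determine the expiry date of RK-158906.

Base term: filing date + 20 years → 16 July 2021.
Appellate Stay Credit: +246 days → 19 March 2022.
Examination Delay Credit: +188 days → 23 September 2022.
Clinical Review Extension: +1693 days → 13 May 2027.

May 13, 2027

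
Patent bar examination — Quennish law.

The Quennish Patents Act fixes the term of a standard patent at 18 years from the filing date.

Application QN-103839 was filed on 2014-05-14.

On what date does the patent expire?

May 14, 2032

Filing date + 18 years → 14 May 2032.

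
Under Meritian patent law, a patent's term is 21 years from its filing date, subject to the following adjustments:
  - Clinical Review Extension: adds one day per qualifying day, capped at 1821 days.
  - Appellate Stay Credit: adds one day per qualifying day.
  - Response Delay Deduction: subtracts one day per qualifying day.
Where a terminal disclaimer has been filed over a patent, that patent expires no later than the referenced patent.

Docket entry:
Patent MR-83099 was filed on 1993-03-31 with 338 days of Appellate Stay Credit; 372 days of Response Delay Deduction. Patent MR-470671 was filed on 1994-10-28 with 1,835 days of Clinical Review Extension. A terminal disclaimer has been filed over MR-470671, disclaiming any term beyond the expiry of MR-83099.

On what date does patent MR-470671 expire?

Natural term of MR-470671:
  Base: filing + 21 years → 28 October 2015.
  Clinical Review Extension: 1835 days claimed exceeds the 1821-day cap, so +1821 days → 22 October 2020.
Expiry of referenced patent MR-83099:
  Base: filing + 21 years → 31 March 2014.
  Appellate Stay Credit: +338 days → 4 March 2015.
  Response Delay Deduction: −372 days → 25 February 2014.
Terminal disclaimer: MR-470671 expires on the earlier of 22 October 2020 and 25 February 2014.

February 25, 2014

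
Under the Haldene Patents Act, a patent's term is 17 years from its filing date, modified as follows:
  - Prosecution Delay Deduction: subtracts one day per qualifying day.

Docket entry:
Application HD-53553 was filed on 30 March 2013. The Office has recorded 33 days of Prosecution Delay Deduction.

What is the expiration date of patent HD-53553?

Base term: filing date + 17 years → 30 March 2030.
Prosecution Delay Deduction: −33 days → 25 February 2030.

February 25, 2030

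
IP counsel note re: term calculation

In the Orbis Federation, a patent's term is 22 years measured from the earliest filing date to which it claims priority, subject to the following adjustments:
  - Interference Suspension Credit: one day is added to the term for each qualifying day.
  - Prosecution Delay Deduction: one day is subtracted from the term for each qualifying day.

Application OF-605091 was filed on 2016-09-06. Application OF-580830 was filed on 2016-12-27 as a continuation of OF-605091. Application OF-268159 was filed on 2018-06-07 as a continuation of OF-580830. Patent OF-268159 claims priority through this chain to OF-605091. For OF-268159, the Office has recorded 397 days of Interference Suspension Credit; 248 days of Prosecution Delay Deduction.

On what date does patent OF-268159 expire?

Earliest priority filing: 6 September 2016.
Base term: 6 September 2016 + 22 years → 6 September 2038.
Interference Suspension Credit: +397 days → 8 October 2039.
Prosecution Delay Deduction: −248 days → 2 February 2039.

2039-02-02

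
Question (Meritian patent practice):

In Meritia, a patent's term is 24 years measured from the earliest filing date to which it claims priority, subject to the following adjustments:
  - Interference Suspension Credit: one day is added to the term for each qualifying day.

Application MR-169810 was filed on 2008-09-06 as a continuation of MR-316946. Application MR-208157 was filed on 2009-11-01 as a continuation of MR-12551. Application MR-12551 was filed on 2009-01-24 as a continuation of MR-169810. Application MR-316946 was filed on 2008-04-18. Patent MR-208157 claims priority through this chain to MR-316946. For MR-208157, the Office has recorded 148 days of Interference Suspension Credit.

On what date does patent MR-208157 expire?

Earliest priority filing: 18 April 2008.
Base term: 18 April 2008 + 24 years → 18 April 2032.
Interference Suspension Credit: +148 days → 13 September 2032.

September 13, 2032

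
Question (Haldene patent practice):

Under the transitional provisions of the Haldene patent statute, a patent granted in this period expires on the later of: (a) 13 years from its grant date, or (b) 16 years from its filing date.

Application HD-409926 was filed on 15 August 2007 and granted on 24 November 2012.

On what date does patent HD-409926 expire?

(a) grant + 13 years → 24 November 2025.
(b) filing + 16 years → 15 August 2023.
Later of the two: 24 November 2025.

November 24, 2025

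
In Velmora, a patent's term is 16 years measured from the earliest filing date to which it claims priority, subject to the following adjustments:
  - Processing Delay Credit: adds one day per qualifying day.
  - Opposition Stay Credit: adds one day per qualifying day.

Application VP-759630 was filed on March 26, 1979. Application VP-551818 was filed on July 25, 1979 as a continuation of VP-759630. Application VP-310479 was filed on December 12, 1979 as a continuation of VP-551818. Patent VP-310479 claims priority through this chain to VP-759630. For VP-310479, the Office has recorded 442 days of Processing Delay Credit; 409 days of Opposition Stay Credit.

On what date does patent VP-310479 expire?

Earliest priority filing: 26 March 1979.
Base term: 26 March 1979 + 16 years → 26 March 1995.
Processing Delay Credit: +442 days → 10 June 1996.
Opposition Stay Credit: +409 days → 24 July 1997.

1997-07-24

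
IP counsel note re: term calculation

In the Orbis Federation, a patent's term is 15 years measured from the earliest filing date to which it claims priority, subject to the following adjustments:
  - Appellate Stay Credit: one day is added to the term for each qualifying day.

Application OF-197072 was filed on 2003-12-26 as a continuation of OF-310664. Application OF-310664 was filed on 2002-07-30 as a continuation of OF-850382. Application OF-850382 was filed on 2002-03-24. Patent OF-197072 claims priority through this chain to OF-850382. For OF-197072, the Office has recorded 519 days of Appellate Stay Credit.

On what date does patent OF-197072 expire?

Earliest priority filing: 24 March 2002.
Base term: 24 March 2002 + 15 years → 24 March 2017.
Appellate Stay Credit: +519 days → 25 August 2018.

2018-08-25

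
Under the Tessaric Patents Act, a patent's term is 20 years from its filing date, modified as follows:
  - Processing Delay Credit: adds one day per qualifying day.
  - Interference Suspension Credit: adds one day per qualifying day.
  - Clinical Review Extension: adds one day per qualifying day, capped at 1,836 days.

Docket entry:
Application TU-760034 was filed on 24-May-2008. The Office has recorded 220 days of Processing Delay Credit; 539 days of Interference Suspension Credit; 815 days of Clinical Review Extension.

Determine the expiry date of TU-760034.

2032-09-14

Base term: filing date + 20 years → 24 May 2028.
Processing Delay Credit: +220 days → 30 December 2028.
Interference Suspension Credit: +539 days → 22 June 2030.
Clinical Review Extension: 815 days (within the 1836-day cap) → +815 days → 14 September 2032.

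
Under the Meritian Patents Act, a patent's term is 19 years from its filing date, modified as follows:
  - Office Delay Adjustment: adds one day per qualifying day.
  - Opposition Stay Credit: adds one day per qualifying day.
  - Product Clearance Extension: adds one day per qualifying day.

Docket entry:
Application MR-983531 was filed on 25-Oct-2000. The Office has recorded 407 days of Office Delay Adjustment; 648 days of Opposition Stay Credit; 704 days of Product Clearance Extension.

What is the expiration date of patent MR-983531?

2024-08-18

Base term: filing date + 19 years → 25 October 2019.
Office Delay Adjustment: +407 days → 5 December 2020.
Opposition Stay Credit: +648 days → 14 September 2022.
Product Clearance Extension: +704 days → 18 August 2024.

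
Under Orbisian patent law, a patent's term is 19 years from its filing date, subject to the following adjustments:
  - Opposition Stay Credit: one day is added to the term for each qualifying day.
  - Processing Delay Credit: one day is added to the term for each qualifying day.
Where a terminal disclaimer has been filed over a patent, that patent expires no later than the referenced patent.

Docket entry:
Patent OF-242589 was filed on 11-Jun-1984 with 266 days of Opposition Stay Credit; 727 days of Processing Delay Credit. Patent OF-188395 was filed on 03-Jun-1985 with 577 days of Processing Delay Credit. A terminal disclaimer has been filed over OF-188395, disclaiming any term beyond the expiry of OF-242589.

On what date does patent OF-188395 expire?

January 1, 2006

Natural term of OF-188395:
  Base: filing + 19 years → 3 June 2004.
  Processing Delay Credit: +577 days → 1 January 2006.
Expiry of referenced patent OF-242589:
  Base: filing + 19 years → 11 June 2003.
  Opposition Stay Credit: +266 days → 3 March 2004.
  Processing Delay Credit: +727 days → 28 February 2006.
Terminal disclaimer: OF-188395 expires on the earlier of 1 January 2006 and 28 February 2006.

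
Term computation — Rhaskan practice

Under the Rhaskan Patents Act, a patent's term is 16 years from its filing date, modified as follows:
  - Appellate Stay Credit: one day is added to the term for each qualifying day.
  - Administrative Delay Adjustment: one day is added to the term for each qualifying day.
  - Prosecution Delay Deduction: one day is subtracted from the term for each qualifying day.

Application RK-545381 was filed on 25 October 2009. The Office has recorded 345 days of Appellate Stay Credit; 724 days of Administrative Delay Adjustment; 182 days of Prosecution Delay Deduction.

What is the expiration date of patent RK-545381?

2028-03-30

Base term: filing date + 16 years → 25 October 2025.
Appellate Stay Credit: +345 days → 5 October 2026.
Administrative Delay Adjustment: +724 days → 28 September 2028.
Prosecution Delay Deduction: −182 days → 30 March 2028.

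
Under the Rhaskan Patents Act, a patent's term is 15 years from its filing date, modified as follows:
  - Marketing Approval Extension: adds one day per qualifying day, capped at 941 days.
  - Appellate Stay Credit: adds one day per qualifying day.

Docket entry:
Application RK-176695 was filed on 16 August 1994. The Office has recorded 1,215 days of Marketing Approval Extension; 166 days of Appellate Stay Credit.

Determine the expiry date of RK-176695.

August 27, 2012

Base term: filing date + 15 years → 16 August 2009.
Marketing Approval Extension: 1215 days claimed exceeds the 941-day cap, so +941 days → 14 March 2012.
Appellate Stay Credit: +166 days → 27 August 2012.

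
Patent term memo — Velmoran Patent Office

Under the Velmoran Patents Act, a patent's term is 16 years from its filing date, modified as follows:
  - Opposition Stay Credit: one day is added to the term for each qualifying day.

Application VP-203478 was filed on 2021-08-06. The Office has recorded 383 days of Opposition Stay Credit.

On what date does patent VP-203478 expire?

Base term: filing date + 16 years → 6 August 2037.
Opposition Stay Credit: +383 days → 24 August 2038.

August 24, 2038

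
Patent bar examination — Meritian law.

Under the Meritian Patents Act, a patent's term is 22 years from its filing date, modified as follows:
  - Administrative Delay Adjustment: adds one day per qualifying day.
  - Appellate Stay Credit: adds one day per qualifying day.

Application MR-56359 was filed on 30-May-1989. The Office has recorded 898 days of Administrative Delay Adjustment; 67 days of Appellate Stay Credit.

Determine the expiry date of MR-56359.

2014-01-19

Base term: filing date + 22 years → 30 May 2011.
Administrative Delay Adjustment: +898 days → 13 November 2013.
Appellate Stay Credit: +67 days → 19 January 2014.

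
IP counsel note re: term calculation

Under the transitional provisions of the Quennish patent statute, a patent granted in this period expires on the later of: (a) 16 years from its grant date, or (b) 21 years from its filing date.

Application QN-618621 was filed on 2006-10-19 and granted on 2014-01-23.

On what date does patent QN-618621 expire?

(a) grant + 16 years → 23 January 2030.
(b) filing + 21 years → 19 October 2027.
Later of the two: 23 January 2030.

2030-01-23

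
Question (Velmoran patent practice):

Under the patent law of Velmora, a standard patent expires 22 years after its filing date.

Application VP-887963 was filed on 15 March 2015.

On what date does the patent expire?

March 15, 2037

Filing date + 22 years → 15 March 2037.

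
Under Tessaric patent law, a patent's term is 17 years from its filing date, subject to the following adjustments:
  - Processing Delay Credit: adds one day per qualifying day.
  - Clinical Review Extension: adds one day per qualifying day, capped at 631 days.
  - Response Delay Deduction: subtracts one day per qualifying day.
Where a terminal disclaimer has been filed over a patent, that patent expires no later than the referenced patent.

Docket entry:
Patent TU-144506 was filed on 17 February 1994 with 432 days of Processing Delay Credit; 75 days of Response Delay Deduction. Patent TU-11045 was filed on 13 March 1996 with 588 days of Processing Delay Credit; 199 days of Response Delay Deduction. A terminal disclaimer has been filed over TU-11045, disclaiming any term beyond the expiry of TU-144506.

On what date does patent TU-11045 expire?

Natural term of TU-11045:
  Base: filing + 17 years → 13 March 2013.
  Processing Delay Credit: +588 days → 22 October 2014.
  Response Delay Deduction: −199 days → 6 April 2014.
Expiry of referenced patent TU-144506:
  Base: filing + 17 years → 17 February 2011.
  Processing Delay Credit: +432 days → 24 April 2012.
  Response Delay Deduction: −75 days → 9 February 2012.
Terminal disclaimer: TU-11045 expires on the earlier of 6 April 2014 and 9 February 2012.

2012-02-09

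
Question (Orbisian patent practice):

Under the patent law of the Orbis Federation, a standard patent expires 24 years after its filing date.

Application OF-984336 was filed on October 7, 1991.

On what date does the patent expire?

Filing date + 24 years → 7 October 2015.

October 7, 2015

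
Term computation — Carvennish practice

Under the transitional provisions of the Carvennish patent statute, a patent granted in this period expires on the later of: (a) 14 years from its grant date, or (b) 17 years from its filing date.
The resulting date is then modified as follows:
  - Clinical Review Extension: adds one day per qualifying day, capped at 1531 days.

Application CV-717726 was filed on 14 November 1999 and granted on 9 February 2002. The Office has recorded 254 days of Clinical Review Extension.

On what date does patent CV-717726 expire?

July 26, 2017

(a) grant + 14 years → 9 February 2016.
(b) filing + 17 years → 14 November 2016.
Later of the two: 14 November 2016.
Clinical Review Extension: 254 days (within the 1531-day cap) → +254 days → 26 July 2017.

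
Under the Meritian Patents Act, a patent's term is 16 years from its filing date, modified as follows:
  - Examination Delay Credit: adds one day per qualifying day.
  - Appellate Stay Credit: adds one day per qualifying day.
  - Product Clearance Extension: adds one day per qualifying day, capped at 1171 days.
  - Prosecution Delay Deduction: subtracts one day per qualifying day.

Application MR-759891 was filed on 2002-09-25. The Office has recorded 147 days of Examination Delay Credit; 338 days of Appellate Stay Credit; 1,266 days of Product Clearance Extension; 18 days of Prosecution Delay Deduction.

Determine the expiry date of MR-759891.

2023-03-21

Base term: filing date + 16 years → 25 September 2018.
Examination Delay Credit: +147 days → 19 February 2019.
Appellate Stay Credit: +338 days → 23 January 2020.
Product Clearance Extension: 1266 days claimed exceeds the 1171-day cap, so +1171 days → 8 April 2023.
Prosecution Delay Deduction: −18 days → 21 March 2023.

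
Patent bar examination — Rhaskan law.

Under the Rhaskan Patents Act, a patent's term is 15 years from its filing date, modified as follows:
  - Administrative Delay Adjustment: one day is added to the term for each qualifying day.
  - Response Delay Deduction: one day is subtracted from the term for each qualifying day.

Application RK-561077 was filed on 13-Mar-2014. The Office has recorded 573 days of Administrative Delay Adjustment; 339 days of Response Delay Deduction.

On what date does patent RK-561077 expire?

Base term: filing date + 15 years → 13 March 2029.
Administrative Delay Adjustment: +573 days → 7 October 2030.
Response Delay Deduction: −339 days → 2 November 2029.

November 2, 2029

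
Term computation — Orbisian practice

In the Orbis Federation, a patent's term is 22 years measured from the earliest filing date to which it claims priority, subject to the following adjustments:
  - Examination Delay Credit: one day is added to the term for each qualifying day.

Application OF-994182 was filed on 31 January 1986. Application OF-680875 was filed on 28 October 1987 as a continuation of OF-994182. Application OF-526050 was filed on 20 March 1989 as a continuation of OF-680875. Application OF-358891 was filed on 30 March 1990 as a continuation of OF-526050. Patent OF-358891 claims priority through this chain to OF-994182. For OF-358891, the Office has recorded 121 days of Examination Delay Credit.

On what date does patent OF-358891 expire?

Earliest priority filing: 31 January 1986.
Base term: 31 January 1986 + 22 years → 31 January 2008.
Examination Delay Credit: +121 days → 31 May 2008.

2008-05-31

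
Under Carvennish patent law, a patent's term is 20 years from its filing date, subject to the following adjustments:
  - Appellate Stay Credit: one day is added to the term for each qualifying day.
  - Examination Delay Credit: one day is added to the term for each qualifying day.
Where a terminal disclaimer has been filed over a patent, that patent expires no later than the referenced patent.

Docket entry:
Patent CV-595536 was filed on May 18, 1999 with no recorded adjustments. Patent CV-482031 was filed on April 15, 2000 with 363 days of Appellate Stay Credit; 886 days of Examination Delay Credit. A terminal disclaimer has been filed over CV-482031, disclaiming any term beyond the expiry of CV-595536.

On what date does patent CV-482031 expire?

2019-05-18

Natural term of CV-482031:
  Base: filing + 20 years → 15 April 2020.
  Appellate Stay Credit: +363 days → 13 April 2021.
  Examination Delay Credit: +886 days → 16 September 2023.
Expiry of referenced patent CV-595536:
  Base: filing + 20 years → 18 May 2019.
Terminal disclaimer: CV-482031 expires on the earlier of 16 September 2023 and 18 May 2019.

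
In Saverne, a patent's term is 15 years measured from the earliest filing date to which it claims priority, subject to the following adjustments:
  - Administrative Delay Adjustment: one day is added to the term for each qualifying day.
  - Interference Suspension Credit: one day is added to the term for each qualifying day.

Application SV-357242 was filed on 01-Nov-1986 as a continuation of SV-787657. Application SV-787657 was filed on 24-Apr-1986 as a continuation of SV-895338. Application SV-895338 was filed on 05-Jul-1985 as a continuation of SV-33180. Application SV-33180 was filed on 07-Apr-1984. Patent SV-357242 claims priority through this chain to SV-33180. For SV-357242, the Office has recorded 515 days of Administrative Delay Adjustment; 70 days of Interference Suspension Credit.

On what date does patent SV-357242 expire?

2000-11-12

Earliest priority filing: 7 April 1984.
Base term: 7 April 1984 + 15 years → 7 April 1999.
Administrative Delay Adjustment: +515 days → 3 September 2000.
Interference Suspension Credit: +70 days → 12 November 2000.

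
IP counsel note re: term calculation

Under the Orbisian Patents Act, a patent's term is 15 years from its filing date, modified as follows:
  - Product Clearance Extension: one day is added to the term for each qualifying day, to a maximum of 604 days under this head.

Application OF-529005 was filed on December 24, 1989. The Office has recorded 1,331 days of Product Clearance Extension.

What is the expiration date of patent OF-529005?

August 20, 2006

Base term: filing date + 15 years → 24 December 2004.
Product Clearance Extension: 1331 days claimed exceeds the 604-day cap, so +604 days → 20 August 2006.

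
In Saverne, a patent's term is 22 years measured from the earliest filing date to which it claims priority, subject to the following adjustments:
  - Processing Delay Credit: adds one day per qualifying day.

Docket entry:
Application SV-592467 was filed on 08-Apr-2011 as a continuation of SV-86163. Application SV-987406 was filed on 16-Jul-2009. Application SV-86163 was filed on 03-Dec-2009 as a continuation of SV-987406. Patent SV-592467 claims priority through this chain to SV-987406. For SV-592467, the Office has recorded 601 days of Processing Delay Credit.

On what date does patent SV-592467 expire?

Earliest priority filing: 16 July 2009.
Base term: 16 July 2009 + 22 years → 16 July 2031.
Processing Delay Credit: +601 days → 8 March 2033.

2033-03-08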